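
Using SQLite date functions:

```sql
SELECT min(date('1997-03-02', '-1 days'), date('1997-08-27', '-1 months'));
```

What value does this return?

date('1997-03-02', '-1 days') → 1997-03-01.
date('1997-08-27', '-1 months') → 1997-07-27.
Earlier of the two is 1997-03-01.

1997-03-01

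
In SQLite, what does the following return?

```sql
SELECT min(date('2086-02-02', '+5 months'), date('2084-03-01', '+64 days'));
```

2084-05-04

date('2086-02-02', '+5 months') → 2086-07-02.
date('2084-03-01', '+64 days') → 2084-05-04.
Earlier of the two is 2084-05-04.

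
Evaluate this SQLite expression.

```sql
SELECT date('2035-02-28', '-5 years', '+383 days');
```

2031-03-18

Adding -5 years to 2035-02-28 gives 2030-02-28.
Applying '+383 days' to 2030-02-28: counting 383 days forward gives 2031-03-18.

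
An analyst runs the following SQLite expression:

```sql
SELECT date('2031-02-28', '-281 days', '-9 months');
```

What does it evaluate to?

2029-08-23

Applying '-281 days' to 2031-02-28: counting 281 days back gives 2030-05-23.
Adding -9 months to 2030-05-23 gives 2029-08-23.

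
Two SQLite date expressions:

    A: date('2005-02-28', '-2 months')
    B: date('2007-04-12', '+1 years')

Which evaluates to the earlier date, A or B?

A

A = 2004-12-28.
B = 2008-04-12.
A is earlier.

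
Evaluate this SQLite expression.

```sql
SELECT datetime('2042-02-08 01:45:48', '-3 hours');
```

-3 hours from 2042-02-08 01:45:48 is 2042-02-07 22:45:48 (crosses midnight).

2042-02-07 22:45:48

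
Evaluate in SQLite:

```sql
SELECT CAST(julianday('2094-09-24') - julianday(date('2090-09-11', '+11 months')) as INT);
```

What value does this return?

1140

Adding +11 months to 2090-09-11 gives 2091-08-11.
20 days remain in August 2091 after the 11th (31 − 11).
Full months from September 2091 through August 2094 contribute their day counts.
Then 24 days into September 2094.
Total: 20 + 30 + 31 + 30 + 31 + 31 + 29 + 31 + 30 + 31 + 30 + 31 + 31 + 30 + 31 + 30 + 31 + 31 + 28 + 31 + 30 + 31 + 30 + 31 + 31 + 30 + 31 + 30 + 31 + 31 + 28 + 31 + 30 + 31 + 30 + 31 + 31 + 24 = 1140.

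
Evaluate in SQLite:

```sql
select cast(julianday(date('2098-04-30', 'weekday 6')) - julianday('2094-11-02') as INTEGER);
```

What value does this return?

`weekday 6` advances to the next Saturday; 2098-04-30 is a Wednesday, so it moves forward to 2098-05-03.
28 days remain in November 2094 after the 2nd (30 − 2).
Full months from December 2094 through April 2098 contribute their day counts.
Then 3 days into May 2098.
Total: 28 + 31 + 31 + 28 + 31 + 30 + 31 + 30 + 31 + 31 + 30 + 31 + 30 + 31 + 31 + 29 + 31 + 30 + 31 + 30 + 31 + 31 + 30 + 31 + 30 + 31 + 31 + 28 + 31 + 30 + 31 + 30 + 31 + 31 + 30 + 31 + 30 + 31 + 31 + 28 + 31 + 30 + 3 = 1278.

1278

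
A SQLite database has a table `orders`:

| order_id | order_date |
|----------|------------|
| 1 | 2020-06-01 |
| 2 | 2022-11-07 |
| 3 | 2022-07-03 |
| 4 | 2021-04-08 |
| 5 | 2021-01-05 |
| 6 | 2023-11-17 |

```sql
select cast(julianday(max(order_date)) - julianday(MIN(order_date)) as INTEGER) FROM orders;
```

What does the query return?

MIN = 2020-06-01, MAX = 2023-11-17.
29 days remain in June 2020 after the 1st (30 − 1).
Full months from July 2020 through October 2023 contribute their day counts.
Then 17 days into November 2023.
Total: 29 + 31 + 31 + 30 + 31 + 30 + 31 + 31 + 28 + 31 + 30 + 31 + 30 + 31 + 31 + 30 + 31 + 30 + 31 + 31 + 28 + 31 + 30 + 31 + 30 + 31 + 31 + 30 + 31 + 30 + 31 + 31 + 28 + 31 + 30 + 31 + 30 + 31 + 31 + 30 + 31 + 17 = 1264.

1264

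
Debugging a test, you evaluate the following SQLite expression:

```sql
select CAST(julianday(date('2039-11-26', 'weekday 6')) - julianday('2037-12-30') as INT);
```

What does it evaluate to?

`weekday 6` advances to the next Saturday; 2039-11-26 is already a Saturday, so it stays at 2039-11-26.
1 day remains in December 2037 after the 30th (31 − 30).
Full months from January 2038 through October 2039 contribute their day counts.
Then 26 days into November 2039.
Total: 1 + 31 + 28 + 31 + 30 + 31 + 30 + 31 + 31 + 30 + 31 + 30 + 31 + 31 + 28 + 31 + 30 + 31 + 30 + 31 + 31 + 30 + 31 + 26 = 696.

696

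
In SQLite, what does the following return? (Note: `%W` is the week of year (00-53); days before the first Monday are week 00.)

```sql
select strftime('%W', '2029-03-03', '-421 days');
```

01

First apply '-421 days': 2029-03-03 → 2028-01-07.
2028-01-07 is a Friday. SQLite's %W counts Mondays since the year started; the result is 01.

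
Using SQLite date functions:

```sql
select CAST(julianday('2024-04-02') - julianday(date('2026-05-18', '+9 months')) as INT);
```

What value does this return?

Adding +9 months to 2026-05-18 gives 2027-02-18.
28 days remain in April 2024 after the 2nd (30 − 2).
Full months from May 2024 through January 2027 contribute their day counts.
Then 18 days into February 2027.
Total: 28 + 31 + 30 + 31 + 31 + 30 + 31 + 30 + 31 + 31 + 28 + 31 + 30 + 31 + 30 + 31 + 31 + 30 + 31 + 30 + 31 + 31 + 28 + 31 + 30 + 31 + 30 + 31 + 31 + 30 + 31 + 30 + 31 + 31 + 18 = 1052.
The subtraction is earlier − later, so the result is −1052 → -1052.

-1052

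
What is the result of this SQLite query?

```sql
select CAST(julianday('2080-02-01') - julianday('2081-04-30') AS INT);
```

-454

28 days remain in February 2080 after the 1st (29 − 1).
Full months from March 2080 through March 2081 contribute their day counts.
Then 30 days into April 2081.
Total: 28 + 31 + 30 + 31 + 30 + 31 + 31 + 30 + 31 + 30 + 31 + 31 + 28 + 31 + 30 = 454.
The subtraction is earlier − later, so the result is −454 → -454.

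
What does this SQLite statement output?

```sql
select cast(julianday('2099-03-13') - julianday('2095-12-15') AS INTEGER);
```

1184

16 days remain in December 2095 after the 15th (31 − 15).
Full months from January 2096 through February 2099 contribute their day counts.
Then 13 days into March 2099.
Total: 16 + 31 + 29 + 31 + 30 + 31 + 30 + 31 + 31 + 30 + 31 + 30 + 31 + 31 + 28 + 31 + 30 + 31 + 30 + 31 + 31 + 30 + 31 + 30 + 31 + 31 + 28 + 31 + 30 + 31 + 30 + 31 + 31 + 30 + 31 + 30 + 31 + 31 + 28 + 13 = 1184.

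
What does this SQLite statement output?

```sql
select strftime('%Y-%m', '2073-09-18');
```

`%Y-%m` extracts the year-month: 2073-09.

2073-09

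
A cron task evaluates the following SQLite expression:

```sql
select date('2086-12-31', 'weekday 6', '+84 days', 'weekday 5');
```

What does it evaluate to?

`weekday 6` advances to the next Saturday; 2086-12-31 is a Tuesday, so it moves forward to 2087-01-04.
Applying '+84 days' to 2087-01-04: counting 84 days forward gives 2087-03-29.
`weekday 5` advances to the next Friday; 2087-03-29 is a Saturday, so it moves forward to 2087-04-04.

2087-04-04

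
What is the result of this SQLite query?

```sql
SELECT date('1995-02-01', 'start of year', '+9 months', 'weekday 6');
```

1995-10-07

`start of year` rewinds 1995-02-01 to 1995-01-01.
Adding +9 months to 1995-01-01 gives 1995-10-01.
`weekday 6` advances to the next Saturday; 1995-10-01 is a Sunday, so it moves forward to 1995-10-07.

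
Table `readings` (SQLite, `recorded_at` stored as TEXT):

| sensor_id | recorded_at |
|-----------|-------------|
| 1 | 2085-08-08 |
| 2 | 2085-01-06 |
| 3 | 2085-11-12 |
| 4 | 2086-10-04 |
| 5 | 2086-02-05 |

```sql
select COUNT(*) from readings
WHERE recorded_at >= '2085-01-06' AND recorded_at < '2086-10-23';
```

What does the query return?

Rows in [2085-01-06, 2086-10-23): 2085-08-08, 2085-01-06, 2085-11-12, 2086-10-04, 2086-02-05 → 5 rows.

5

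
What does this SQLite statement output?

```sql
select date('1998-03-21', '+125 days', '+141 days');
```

1998-12-12

Applying '+125 days' to 1998-03-21: counting 125 days forward gives 1998-07-24.
Applying '+141 days' to 1998-07-24: counting 141 days forward gives 1998-12-12.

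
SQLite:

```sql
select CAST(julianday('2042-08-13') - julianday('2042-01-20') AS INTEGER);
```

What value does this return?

11 days remain in January 2042 after the 20th (31 − 20).
Full months from February 2042 through July 2042 contribute their day counts.
Then 13 days into August 2042.
Total: 11 + 28 + 31 + 30 + 31 + 30 + 31 + 13 = 205.

205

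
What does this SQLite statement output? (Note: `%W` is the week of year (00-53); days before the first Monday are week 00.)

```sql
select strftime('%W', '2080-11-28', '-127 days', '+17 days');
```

First apply '-127 days', '+17 days': 2080-11-28 → 2080-08-10.
2080-08-10 is a Saturday. SQLite's %W counts Mondays since the year started; the result is 32.

32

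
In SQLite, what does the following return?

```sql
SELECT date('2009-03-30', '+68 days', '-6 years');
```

2003-06-06

Applying '+68 days' to 2009-03-30: counting 68 days forward gives 2009-06-06.
Adding -6 years to 2009-06-06 gives 2003-06-06.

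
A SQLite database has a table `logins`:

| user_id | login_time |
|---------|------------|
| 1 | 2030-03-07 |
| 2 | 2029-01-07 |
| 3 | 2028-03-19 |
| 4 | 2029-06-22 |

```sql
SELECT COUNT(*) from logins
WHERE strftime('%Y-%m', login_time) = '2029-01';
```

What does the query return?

1

Rows with year-month 2029-01: 2029-01-07 → 1.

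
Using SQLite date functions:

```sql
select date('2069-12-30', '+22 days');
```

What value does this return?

2070-01-21

December 2069 has 31 days; 1 remain after the 30th, so 2 days reach 2070-01-01.
Advancing 20 more days within January lands on 2070-01-21.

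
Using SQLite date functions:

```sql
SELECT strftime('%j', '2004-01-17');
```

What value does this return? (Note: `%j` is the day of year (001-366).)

Day-of-year for 2004-01-17: days since 2004-01-01 inclusive = 17, zero-padded to 017.

017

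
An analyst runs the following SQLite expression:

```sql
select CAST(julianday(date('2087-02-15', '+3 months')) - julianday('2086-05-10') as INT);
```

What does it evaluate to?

Adding +3 months to 2087-02-15 gives 2087-05-15.
21 days remain in May 2086 after the 10th (31 − 10).
Full months from June 2086 through April 2087 contribute their day counts.
Then 15 days into May 2087.
Total: 21 + 30 + 31 + 31 + 30 + 31 + 30 + 31 + 31 + 28 + 31 + 30 + 15 = 370.

370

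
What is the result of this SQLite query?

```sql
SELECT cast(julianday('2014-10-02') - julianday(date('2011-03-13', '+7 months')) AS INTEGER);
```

Adding +7 months to 2011-03-13 gives 2011-10-13.
18 days remain in October 2011 after the 13th (31 − 13).
Full months from November 2011 through September 2014 contribute their day counts.
Then 2 days into October 2014.
Total: 18 + 30 + 31 + 31 + 29 + 31 + 30 + 31 + 30 + 31 + 31 + 30 + 31 + 30 + 31 + 31 + 28 + 31 + 30 + 31 + 30 + 31 + 31 + 30 + 31 + 30 + 31 + 31 + 28 + 31 + 30 + 31 + 30 + 31 + 31 + 30 + 2 = 1085.

1085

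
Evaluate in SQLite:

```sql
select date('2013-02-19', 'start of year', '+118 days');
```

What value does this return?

`start of year` rewinds 2013-02-19 to 2013-01-01.
Applying '+118 days' to 2013-01-01: counting 118 days forward gives 2013-04-29.

2013-04-29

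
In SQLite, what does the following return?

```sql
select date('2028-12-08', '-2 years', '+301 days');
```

2027-10-05

Adding -2 years to 2028-12-08 gives 2026-12-08.
Applying '+301 days' to 2026-12-08: counting 301 days forward gives 2027-10-05.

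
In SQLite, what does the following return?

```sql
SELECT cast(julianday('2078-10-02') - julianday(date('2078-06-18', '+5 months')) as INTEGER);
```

Adding +5 months to 2078-06-18 gives 2078-11-18.
29 days remain in October 2078 after the 2nd (31 − 2).
Then 18 days into November 2078.
Total: 29 + 18 = 47.
The subtraction is earlier − later, so the result is −47 → -47.

-47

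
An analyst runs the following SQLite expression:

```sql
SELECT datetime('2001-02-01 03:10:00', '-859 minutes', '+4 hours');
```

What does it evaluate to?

859 minutes = 14h 19m; -859 minutes from 2001-02-01 03:10:00 is 2001-01-31 12:51:00 (crosses midnight).
+4 hours from 2001-01-31 12:51:00 is 2001-01-31 16:51:00.

2001-01-31 16:51:00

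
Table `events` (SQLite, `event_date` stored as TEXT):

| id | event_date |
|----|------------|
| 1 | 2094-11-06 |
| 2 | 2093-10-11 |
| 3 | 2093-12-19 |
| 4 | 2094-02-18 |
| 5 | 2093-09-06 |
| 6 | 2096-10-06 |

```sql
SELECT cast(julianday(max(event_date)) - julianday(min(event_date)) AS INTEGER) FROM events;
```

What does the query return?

MIN = 2093-09-06, MAX = 2096-10-06.
24 days remain in September 2093 after the 6th (30 − 6).
Full months from October 2093 through September 2096 contribute their day counts.
Then 6 days into October 2096.
Total: 24 + 31 + 30 + 31 + 31 + 28 + 31 + 30 + 31 + 30 + 31 + 31 + 30 + 31 + 30 + 31 + 31 + 28 + 31 + 30 + 31 + 30 + 31 + 31 + 30 + 31 + 30 + 31 + 31 + 29 + 31 + 30 + 31 + 30 + 31 + 31 + 30 + 6 = 1126.

1126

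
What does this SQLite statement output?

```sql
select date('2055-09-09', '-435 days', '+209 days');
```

Applying '-435 days' to 2055-09-09: counting 435 days back gives 2054-07-01.
Applying '+209 days' to 2054-07-01: counting 209 days forward gives 2055-01-26.

2055-01-26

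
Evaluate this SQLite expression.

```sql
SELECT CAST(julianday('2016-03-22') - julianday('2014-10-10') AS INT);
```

21 days remain in October 2014 after the 10th (31 − 10).
Full months from November 2014 through February 2016 contribute their day counts.
Then 22 days into March 2016.
Total: 21 + 30 + 31 + 31 + 28 + 31 + 30 + 31 + 30 + 31 + 31 + 30 + 31 + 30 + 31 + 31 + 29 + 22 = 529.

529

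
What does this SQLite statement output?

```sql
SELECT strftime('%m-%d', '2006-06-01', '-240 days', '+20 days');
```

10-24

First apply '-240 days', '+20 days': 2006-06-01 → 2005-10-24.
`%m-%d` extracts the month-day: 10-24.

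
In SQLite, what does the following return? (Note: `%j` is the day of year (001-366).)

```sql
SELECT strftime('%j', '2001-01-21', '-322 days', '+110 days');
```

First apply '-322 days', '+110 days': 2001-01-21 → 2000-06-23.
Day-of-year for 2000-06-23: days since 2000-01-01 inclusive = 175, zero-padded to 175.

175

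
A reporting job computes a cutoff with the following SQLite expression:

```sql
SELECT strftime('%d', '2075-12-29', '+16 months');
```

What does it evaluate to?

First apply '+16 months': 2075-12-29 → 2077-04-29.
`%d` extracts the 2-digit day of month: 29.

29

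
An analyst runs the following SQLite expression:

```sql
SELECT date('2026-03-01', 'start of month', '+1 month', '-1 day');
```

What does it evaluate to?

2026-03-31

`start of month` rewinds 2026-03-01 to 2026-03-01.
Adding +1 month to 2026-03-01 gives 2026-04-01.
Going back 1 day from 2026-04-01 reaches 2026-03-31 (last day of March, 31 days).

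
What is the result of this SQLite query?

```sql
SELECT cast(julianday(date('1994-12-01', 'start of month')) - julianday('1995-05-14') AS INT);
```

-164

`start of month` rewinds 1994-12-01 to 1994-12-01.
30 days remain in December 1994 after the 1st (31 − 1).
January 1995: 31 days.
February 1995: 28 days.
March 1995: 31 days.
April 1995: 30 days.
Then 14 days into May 1995.
Total: 30 + 31 + 28 + 31 + 30 + 14 = 164.
The subtraction is earlier − later, so the result is −164 → -164.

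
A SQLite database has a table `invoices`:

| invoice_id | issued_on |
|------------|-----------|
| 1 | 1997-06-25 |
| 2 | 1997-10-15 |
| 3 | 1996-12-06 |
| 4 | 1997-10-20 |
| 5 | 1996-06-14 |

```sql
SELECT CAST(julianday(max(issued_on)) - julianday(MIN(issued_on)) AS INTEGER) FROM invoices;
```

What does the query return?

493

MIN = 1996-06-14, MAX = 1997-10-20.
16 days remain in June 1996 after the 14th (30 − 14).
Full months from July 1996 through September 1997 contribute their day counts.
Then 20 days into October 1997.
Total: 16 + 31 + 31 + 30 + 31 + 30 + 31 + 31 + 28 + 31 + 30 + 31 + 30 + 31 + 31 + 30 + 20 = 493.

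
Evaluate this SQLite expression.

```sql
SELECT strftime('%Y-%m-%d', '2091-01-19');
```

2091-01-19

`%Y-%m-%d` extracts the ISO date: 2091-01-19.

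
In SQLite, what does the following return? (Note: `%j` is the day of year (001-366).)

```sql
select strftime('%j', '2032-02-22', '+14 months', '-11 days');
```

101

First apply '+14 months', '-11 days': 2032-02-22 → 2033-04-11.
Day-of-year for 2033-04-11: days since 2033-01-01 inclusive = 101, zero-padded to 101.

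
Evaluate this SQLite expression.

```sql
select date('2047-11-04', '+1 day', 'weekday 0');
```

Advancing 1 more day within November lands on 2047-11-05.
`weekday 0` advances to the next Sunday; 2047-11-05 is a Tuesday, so it moves forward to 2047-11-10.

2047-11-10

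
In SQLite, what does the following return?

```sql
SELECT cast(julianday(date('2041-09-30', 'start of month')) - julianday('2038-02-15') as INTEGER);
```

1294

`start of month` rewinds 2041-09-30 to 2041-09-01.
13 days remain in February 2038 after the 15th (28 − 15).
Full months from March 2038 through August 2041 contribute their day counts.
Then 1 day into September 2041.
Total: 13 + 31 + 30 + 31 + 30 + 31 + 31 + 30 + 31 + 30 + 31 + 31 + 28 + 31 + 30 + 31 + 30 + 31 + 31 + 30 + 31 + 30 + 31 + 31 + 29 + 31 + 30 + 31 + 30 + 31 + 31 + 30 + 31 + 30 + 31 + 31 + 28 + 31 + 30 + 31 + 30 + 31 + 31 + 1 = 1294.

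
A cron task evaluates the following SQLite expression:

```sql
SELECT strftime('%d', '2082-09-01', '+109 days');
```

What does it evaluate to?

First apply '+109 days': 2082-09-01 → 2082-12-19.
`%d` extracts the 2-digit day of month: 19.

19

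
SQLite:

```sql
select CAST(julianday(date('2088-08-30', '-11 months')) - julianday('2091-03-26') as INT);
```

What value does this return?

Adding -11 months to 2088-08-30 gives 2087-09-30.
0 days remain in September 2087 after the 30th (30 − 30).
Full months from October 2087 through February 2091 contribute their day counts.
Then 26 days into March 2091.
Total: 0 + 31 + 30 + 31 + 31 + 29 + 31 + 30 + 31 + 30 + 31 + 31 + 30 + 31 + 30 + 31 + 31 + 28 + 31 + 30 + 31 + 30 + 31 + 31 + 30 + 31 + 30 + 31 + 31 + 28 + 31 + 30 + 31 + 30 + 31 + 31 + 30 + 31 + 30 + 31 + 31 + 28 + 26 = 1273.
The subtraction is earlier − later, so the result is −1273 → -1273.

-1273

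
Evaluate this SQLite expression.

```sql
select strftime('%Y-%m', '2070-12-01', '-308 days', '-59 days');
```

2069-11

First apply '-308 days', '-59 days': 2070-12-01 → 2069-11-29.
`%Y-%m` extracts the year-month: 2069-11.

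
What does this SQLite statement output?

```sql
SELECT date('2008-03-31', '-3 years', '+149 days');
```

Adding -3 years to 2008-03-31 gives 2005-03-31.
Applying '+149 days' to 2005-03-31: counting 149 days forward gives 2005-08-27.

2005-08-27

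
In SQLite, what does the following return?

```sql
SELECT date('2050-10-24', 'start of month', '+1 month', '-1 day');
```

2050-10-31

`start of month` rewinds 2050-10-24 to 2050-10-01.
Adding +1 month to 2050-10-01 gives 2050-11-01.
Going back 1 day from 2050-11-01 reaches 2050-10-31 (last day of October, 31 days).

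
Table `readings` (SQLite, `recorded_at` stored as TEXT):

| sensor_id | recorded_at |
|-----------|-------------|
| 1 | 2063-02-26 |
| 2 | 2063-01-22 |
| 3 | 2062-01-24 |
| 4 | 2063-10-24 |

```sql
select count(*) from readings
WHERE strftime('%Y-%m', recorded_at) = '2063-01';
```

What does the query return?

Rows with year-month 2063-01: 2063-01-22 → 1.

1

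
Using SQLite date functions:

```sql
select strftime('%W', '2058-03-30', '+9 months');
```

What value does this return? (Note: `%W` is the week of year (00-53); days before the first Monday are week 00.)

52

First apply '+9 months': 2058-03-30 → 2058-12-30.
2058-12-30 is a Monday. SQLite's %W counts Mondays since the year started; the result is 52.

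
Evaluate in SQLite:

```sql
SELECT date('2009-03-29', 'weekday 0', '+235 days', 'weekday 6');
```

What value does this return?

`weekday 0` advances to the next Sunday; 2009-03-29 is already a Sunday, so it stays at 2009-03-29.
Applying '+235 days' to 2009-03-29: counting 235 days forward gives 2009-11-19.
`weekday 6` advances to the next Saturday; 2009-11-19 is a Thursday, so it moves forward to 2009-11-21.

2009-11-21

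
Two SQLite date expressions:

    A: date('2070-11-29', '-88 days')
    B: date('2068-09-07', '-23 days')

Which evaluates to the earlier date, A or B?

B

A = 2070-09-02.
B = 2068-08-15.
B is earlier.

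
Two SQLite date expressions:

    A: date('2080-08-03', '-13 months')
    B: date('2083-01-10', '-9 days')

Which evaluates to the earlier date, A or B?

A

A = 2079-07-03.
B = 2083-01-01.
A is earlier.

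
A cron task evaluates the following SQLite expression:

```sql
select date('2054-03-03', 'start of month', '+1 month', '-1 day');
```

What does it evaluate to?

2054-03-31

`start of month` rewinds 2054-03-03 to 2054-03-01.
Adding +1 month to 2054-03-01 gives 2054-04-01.
Going back 1 day from 2054-04-01 reaches 2054-03-31 (last day of March, 31 days).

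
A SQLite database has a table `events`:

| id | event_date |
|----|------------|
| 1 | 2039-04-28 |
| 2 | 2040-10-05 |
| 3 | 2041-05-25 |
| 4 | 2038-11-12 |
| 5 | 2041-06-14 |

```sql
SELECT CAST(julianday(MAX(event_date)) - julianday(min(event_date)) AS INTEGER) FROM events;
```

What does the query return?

945

MIN = 2038-11-12, MAX = 2041-06-14.
18 days remain in November 2038 after the 12th (30 − 12).
Full months from December 2038 through May 2041 contribute their day counts.
Then 14 days into June 2041.
Total: 18 + 31 + 31 + 28 + 31 + 30 + 31 + 30 + 31 + 31 + 30 + 31 + 30 + 31 + 31 + 29 + 31 + 30 + 31 + 30 + 31 + 31 + 30 + 31 + 30 + 31 + 31 + 28 + 31 + 30 + 31 + 14 = 945.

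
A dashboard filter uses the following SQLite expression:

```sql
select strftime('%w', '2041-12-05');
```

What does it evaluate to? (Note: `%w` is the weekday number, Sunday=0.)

2041-12-05 is a Thursday; with Sunday=0 that is 4.

4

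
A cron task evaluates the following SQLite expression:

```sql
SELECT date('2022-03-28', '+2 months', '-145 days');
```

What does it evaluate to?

2022-01-03

Adding +2 months to 2022-03-28 gives 2022-05-28.
Applying '-145 days' to 2022-05-28: counting 145 days back gives 2022-01-03.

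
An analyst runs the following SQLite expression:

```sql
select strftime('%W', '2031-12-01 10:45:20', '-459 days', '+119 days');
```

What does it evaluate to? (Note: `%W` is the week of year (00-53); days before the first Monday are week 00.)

First apply '-459 days', '+119 days': 2031-12-01 10:45:20 → 2030-12-26 10:45:20.
2030-12-26 is a Thursday. SQLite's %W counts Mondays since the year started; the result is 51.

51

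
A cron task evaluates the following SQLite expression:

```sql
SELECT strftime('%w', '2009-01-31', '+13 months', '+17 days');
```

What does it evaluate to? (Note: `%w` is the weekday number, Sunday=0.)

6

First apply '+13 months', '+17 days': 2009-01-31 → 2010-03-20.
2010-03-20 is a Saturday; with Sunday=0 that is 6.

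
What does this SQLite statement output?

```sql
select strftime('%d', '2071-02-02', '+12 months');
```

First apply '+12 months': 2071-02-02 → 2072-02-02.
`%d` extracts the 2-digit day of month: 02.

02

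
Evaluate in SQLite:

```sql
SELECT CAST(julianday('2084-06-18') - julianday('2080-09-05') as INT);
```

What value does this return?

25 days remain in September 2080 after the 5th (30 − 5).
Full months from October 2080 through May 2084 contribute their day counts.
Then 18 days into June 2084.
Total: 25 + 31 + 30 + 31 + 31 + 28 + 31 + 30 + 31 + 30 + 31 + 31 + 30 + 31 + 30 + 31 + 31 + 28 + 31 + 30 + 31 + 30 + 31 + 31 + 30 + 31 + 30 + 31 + 31 + 28 + 31 + 30 + 31 + 30 + 31 + 31 + 30 + 31 + 30 + 31 + 31 + 29 + 31 + 30 + 31 + 18 = 1382.

1382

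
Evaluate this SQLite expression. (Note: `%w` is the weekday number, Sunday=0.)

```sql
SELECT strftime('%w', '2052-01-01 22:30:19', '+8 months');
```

0

First apply '+8 months': 2052-01-01 22:30:19 → 2052-09-01 22:30:19.
2052-09-01 is a Sunday; with Sunday=0 that is 0.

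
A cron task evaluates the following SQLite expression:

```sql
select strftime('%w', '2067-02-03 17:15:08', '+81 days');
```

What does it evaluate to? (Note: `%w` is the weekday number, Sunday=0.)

1

First apply '+81 days': 2067-02-03 17:15:08 → 2067-04-25 17:15:08.
2067-04-25 is a Monday; with Sunday=0 that is 1.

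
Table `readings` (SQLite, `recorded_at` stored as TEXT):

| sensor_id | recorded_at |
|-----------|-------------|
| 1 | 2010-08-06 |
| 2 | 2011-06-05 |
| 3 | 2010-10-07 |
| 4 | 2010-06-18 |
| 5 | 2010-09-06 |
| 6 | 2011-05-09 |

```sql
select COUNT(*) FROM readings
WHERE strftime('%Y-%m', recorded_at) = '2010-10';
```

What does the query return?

1

Rows with year-month 2010-10: 2010-10-07 → 1.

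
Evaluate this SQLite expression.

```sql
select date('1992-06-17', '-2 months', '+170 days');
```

1992-10-04

Adding -2 months to 1992-06-17 gives 1992-04-17.
Applying '+170 days' to 1992-04-17: counting 170 days forward gives 1992-10-04.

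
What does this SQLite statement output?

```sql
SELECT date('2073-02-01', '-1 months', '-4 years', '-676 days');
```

Adding -1 month to 2073-02-01 gives 2073-01-01.
Adding -4 years to 2073-01-01 gives 2069-01-01.
Applying '-676 days' to 2069-01-01: counting 676 days back gives 2067-02-25.

2067-02-25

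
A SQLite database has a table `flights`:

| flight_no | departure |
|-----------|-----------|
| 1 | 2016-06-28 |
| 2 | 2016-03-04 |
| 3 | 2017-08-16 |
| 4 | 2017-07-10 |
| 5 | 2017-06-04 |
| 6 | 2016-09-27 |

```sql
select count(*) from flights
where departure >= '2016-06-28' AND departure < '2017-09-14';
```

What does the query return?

5

Rows in [2016-06-28, 2017-09-14): 2016-06-28, 2017-08-16, 2017-07-10, 2017-06-04, 2016-09-27 → 5 rows.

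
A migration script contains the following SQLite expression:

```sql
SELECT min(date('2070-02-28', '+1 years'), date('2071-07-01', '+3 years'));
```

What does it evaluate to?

date('2070-02-28', '+1 years') → 2071-02-28.
date('2071-07-01', '+3 years') → 2074-07-01.
Earlier of the two is 2071-02-28.

2071-02-28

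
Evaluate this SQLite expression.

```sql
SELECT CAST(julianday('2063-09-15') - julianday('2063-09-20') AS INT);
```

Both dates are in September 2063: 20 − 15 = 5.
The subtraction is earlier − later, so the result is −5 → -5.

-5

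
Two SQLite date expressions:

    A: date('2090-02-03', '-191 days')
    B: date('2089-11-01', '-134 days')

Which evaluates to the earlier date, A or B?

B

A = 2089-07-27.
B = 2089-06-20.
B is earlier.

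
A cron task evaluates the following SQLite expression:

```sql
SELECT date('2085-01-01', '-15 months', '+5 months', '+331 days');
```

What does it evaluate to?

2085-01-26

Adding -15 months to 2085-01-01 gives 2083-10-01.
Adding +5 months to 2083-10-01 gives 2084-03-01.
Applying '+331 days' to 2084-03-01: counting 331 days forward gives 2085-01-26.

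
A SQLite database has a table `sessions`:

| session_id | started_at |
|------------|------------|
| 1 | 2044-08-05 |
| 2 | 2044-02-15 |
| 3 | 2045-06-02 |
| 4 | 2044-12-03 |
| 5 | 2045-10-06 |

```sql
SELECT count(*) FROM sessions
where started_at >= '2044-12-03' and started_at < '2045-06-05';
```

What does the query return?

2

Rows in [2044-12-03, 2045-06-05): 2045-06-02, 2044-12-03 → 2 rows.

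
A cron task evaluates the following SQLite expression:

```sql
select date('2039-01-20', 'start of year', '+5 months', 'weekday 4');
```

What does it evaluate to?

`start of year` rewinds 2039-01-20 to 2039-01-01.
Adding +5 months to 2039-01-01 gives 2039-06-01.
`weekday 4` advances to the next Thursday; 2039-06-01 is a Wednesday, so it moves forward to 2039-06-02.

2039-06-02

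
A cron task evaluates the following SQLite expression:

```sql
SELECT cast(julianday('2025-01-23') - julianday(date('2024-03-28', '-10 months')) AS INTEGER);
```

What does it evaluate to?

Adding -10 months to 2024-03-28 gives 2023-05-28.
3 days remain in May 2023 after the 28th (31 − 28).
Full months from June 2023 through December 2024 contribute their day counts.
Then 23 days into January 2025.
Total: 3 + 30 + 31 + 31 + 30 + 31 + 30 + 31 + 31 + 29 + 31 + 30 + 31 + 30 + 31 + 31 + 30 + 31 + 30 + 31 + 23 = 606.

606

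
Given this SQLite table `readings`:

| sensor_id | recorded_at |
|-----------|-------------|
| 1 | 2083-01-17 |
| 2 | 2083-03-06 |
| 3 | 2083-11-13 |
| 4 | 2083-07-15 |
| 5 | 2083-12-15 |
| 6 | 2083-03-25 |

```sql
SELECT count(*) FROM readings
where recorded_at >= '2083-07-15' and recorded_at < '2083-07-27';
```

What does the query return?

1

Rows in [2083-07-15, 2083-07-27): 2083-07-15 → 1 row.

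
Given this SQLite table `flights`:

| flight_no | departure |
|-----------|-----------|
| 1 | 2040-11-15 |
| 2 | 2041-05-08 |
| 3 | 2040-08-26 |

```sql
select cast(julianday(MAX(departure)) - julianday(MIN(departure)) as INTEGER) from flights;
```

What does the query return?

255

MIN = 2040-08-26, MAX = 2041-05-08.
5 days remain in August 2040 after the 26th (31 − 26).
Full months from September 2040 through April 2041 contribute their day counts.
Then 8 days into May 2041.
Total: 5 + 30 + 31 + 30 + 31 + 31 + 28 + 31 + 30 + 8 = 255.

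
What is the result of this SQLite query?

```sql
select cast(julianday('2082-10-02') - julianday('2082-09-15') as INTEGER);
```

17

15 days remain in September 2082 after the 15th (30 − 15).
Then 2 days into October 2082.
Total: 15 + 2 = 17.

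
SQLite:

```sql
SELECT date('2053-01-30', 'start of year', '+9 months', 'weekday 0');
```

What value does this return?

2053-10-05

`start of year` rewinds 2053-01-30 to 2053-01-01.
Adding +9 months to 2053-01-01 gives 2053-10-01.
`weekday 0` advances to the next Sunday; 2053-10-01 is a Wednesday, so it moves forward to 2053-10-05.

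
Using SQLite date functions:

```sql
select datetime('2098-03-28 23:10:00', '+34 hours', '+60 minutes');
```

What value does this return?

2098-03-30 10:10:00

+34 hours from 2098-03-28 23:10:00 is 2098-03-30 09:10:00 (crosses midnight).
60 minutes = 1h 0m; +60 minutes from 2098-03-30 09:10:00 is 2098-03-30 10:10:00.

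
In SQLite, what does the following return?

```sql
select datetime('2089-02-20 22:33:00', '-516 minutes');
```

516 minutes = 8h 36m; -516 minutes from 2089-02-20 22:33:00 is 2089-02-20 13:57:00.

2089-02-20 13:57:00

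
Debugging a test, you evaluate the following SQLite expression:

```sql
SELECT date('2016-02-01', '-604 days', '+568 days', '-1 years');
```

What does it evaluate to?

Applying '-604 days' to 2016-02-01: counting 604 days back gives 2014-06-07.
Applying '+568 days' to 2014-06-07: counting 568 days forward gives 2015-12-27.
Adding -1 year to 2015-12-27 gives 2014-12-27.

2014-12-27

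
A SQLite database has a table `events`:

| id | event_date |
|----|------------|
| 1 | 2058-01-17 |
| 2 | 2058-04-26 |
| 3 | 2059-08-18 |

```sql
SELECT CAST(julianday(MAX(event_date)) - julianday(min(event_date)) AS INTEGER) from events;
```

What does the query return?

578

MIN = 2058-01-17, MAX = 2059-08-18.
14 days remain in January 2058 after the 17th (31 − 17).
Full months from February 2058 through July 2059 contribute their day counts.
Then 18 days into August 2059.
Total: 14 + 28 + 31 + 30 + 31 + 30 + 31 + 31 + 30 + 31 + 30 + 31 + 31 + 28 + 31 + 30 + 31 + 30 + 31 + 18 = 578.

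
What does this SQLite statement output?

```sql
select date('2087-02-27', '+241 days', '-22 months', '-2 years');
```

Applying '+241 days' to 2087-02-27: counting 241 days forward gives 2087-10-26.
Adding -22 months to 2087-10-26 gives 2085-12-26.
Adding -2 years to 2085-12-26 gives 2083-12-26.

2083-12-26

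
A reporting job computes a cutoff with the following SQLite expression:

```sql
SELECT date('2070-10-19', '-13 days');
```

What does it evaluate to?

Going back 13 days within October lands on 2070-10-06.

2070-10-06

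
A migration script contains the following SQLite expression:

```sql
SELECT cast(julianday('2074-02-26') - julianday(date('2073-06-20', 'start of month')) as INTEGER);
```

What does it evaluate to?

`start of month` rewinds 2073-06-20 to 2073-06-01.
29 days remain in June 2073 after the 1st (30 − 1).
Full months from July 2073 through January 2074 contribute their day counts.
Then 26 days into February 2074.
Total: 29 + 31 + 31 + 30 + 31 + 30 + 31 + 31 + 26 = 270.

270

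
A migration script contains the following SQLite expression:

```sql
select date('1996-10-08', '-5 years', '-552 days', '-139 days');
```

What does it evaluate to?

Adding -5 years to 1996-10-08 gives 1991-10-08.
Applying '-552 days' to 1991-10-08: counting 552 days back gives 1990-04-04.
Applying '-139 days' to 1990-04-04: counting 139 days back gives 1989-11-16.

1989-11-16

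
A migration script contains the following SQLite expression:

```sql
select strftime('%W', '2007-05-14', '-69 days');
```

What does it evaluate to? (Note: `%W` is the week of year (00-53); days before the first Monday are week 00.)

10

First apply '-69 days': 2007-05-14 → 2007-03-06.
2007-03-06 is a Tuesday. SQLite's %W counts Mondays since the year started; the result is 10.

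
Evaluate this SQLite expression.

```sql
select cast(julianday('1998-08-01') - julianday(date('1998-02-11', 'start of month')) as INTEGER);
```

181

`start of month` rewinds 1998-02-11 to 1998-02-01.
27 days remain in February 1998 after the 1st (28 − 1).
March 1998: 31 days.
April 1998: 30 days.
May 1998: 31 days.
June 1998: 30 days.
July 1998: 31 days.
Then 1 day into August 1998.
Total: 27 + 31 + 30 + 31 + 30 + 31 + 1 = 181.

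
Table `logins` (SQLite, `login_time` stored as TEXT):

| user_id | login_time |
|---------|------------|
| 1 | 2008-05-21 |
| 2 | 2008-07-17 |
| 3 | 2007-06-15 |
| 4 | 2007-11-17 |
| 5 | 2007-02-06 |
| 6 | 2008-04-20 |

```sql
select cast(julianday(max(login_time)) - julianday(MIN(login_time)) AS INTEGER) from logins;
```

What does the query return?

MIN = 2007-02-06, MAX = 2008-07-17.
22 days remain in February 2007 after the 6th (28 − 6).
Full months from March 2007 through June 2008 contribute their day counts.
Then 17 days into July 2008.
Total: 22 + 31 + 30 + 31 + 30 + 31 + 31 + 30 + 31 + 30 + 31 + 31 + 29 + 31 + 30 + 31 + 30 + 17 = 527.

527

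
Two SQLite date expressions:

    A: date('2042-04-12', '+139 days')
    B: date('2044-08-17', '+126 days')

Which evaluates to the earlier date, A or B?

A = 2042-08-29.
B = 2044-12-21.
A is earlier.

A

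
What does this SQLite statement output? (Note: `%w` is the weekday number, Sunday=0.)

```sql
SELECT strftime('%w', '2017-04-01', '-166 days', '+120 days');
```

2

First apply '-166 days', '+120 days': 2017-04-01 → 2017-02-14.
2017-02-14 is a Tuesday; with Sunday=0 that is 2.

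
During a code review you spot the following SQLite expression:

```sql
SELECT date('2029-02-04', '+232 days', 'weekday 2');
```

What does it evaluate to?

2029-09-25

Applying '+232 days' to 2029-02-04: counting 232 days forward gives 2029-09-24.
`weekday 2` advances to the next Tuesday; 2029-09-24 is a Monday, so it moves forward to 2029-09-25.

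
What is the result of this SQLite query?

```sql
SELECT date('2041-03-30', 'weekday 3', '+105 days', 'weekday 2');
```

2041-07-23

`weekday 3` advances to the next Wednesday; 2041-03-30 is a Saturday, so it moves forward to 2041-04-03.
Applying '+105 days' to 2041-04-03: counting 105 days forward gives 2041-07-17.
`weekday 2` advances to the next Tuesday; 2041-07-17 is a Wednesday, so it moves forward to 2041-07-23.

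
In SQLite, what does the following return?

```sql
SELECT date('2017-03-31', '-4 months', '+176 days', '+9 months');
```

2018-02-26

Adding -4 months to 2017-03-31 targets 2016-11-31. November 2016 has only 30 days, so SQLite normalizes the 1-day overflow forward to 2016-12-01.
Applying '+176 days' to 2016-12-01: counting 176 days forward gives 2017-05-26.
Adding +9 months to 2017-05-26 gives 2018-02-26.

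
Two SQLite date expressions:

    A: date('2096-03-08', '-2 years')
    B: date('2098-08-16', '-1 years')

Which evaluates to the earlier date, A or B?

A

A = 2094-03-08.
B = 2097-08-16.
A is earlier.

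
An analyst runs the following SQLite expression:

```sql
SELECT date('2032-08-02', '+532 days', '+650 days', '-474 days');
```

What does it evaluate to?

2034-07-11

Applying '+532 days' to 2032-08-02: counting 532 days forward gives 2034-01-16.
Applying '+650 days' to 2034-01-16: counting 650 days forward gives 2035-10-28.
Applying '-474 days' to 2035-10-28: counting 474 days back gives 2034-07-11.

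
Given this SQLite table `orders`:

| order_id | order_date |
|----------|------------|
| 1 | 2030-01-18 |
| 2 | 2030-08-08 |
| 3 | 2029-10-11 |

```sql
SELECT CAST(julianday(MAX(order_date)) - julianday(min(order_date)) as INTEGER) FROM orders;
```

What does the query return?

301

MIN = 2029-10-11, MAX = 2030-08-08.
20 days remain in October 2029 after the 11th (31 − 11).
Full months from November 2029 through July 2030 contribute their day counts.
Then 8 days into August 2030.
Total: 20 + 30 + 31 + 31 + 28 + 31 + 30 + 31 + 30 + 31 + 8 = 301.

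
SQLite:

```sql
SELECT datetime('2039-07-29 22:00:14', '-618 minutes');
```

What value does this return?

618 minutes = 10h 18m; -618 minutes from 2039-07-29 22:00:14 is 2039-07-29 11:42:14.

2039-07-29 11:42:14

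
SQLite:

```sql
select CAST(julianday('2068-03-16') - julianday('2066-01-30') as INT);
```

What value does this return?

776

1 day remains in January 2066 after the 30th (31 − 30).
Full months from February 2066 through February 2068 contribute their day counts.
Then 16 days into March 2068.
Total: 1 + 28 + 31 + 30 + 31 + 30 + 31 + 31 + 30 + 31 + 30 + 31 + 31 + 28 + 31 + 30 + 31 + 30 + 31 + 31 + 30 + 31 + 30 + 31 + 31 + 29 + 16 = 776.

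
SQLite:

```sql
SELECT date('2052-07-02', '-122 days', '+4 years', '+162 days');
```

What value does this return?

2056-08-11

Applying '-122 days' to 2052-07-02: counting 122 days back gives 2052-03-02.
Adding +4 years to 2052-03-02 gives 2056-03-02.
Applying '+162 days' to 2056-03-02: counting 162 days forward gives 2056-08-11.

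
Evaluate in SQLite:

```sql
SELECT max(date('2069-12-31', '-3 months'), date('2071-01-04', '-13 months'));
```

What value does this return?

2069-12-04

date('2069-12-31', '-3 months') → 2069-10-01.
date('2071-01-04', '-13 months') → 2069-12-04.
Later of the two is 2069-12-04.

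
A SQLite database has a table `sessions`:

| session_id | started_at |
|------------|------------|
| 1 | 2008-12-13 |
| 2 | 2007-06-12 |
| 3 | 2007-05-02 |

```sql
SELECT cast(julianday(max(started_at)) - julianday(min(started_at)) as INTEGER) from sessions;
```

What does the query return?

591

MIN = 2007-05-02, MAX = 2008-12-13.
29 days remain in May 2007 after the 2nd (31 − 2).
Full months from June 2007 through November 2008 contribute their day counts.
Then 13 days into December 2008.
Total: 29 + 30 + 31 + 31 + 30 + 31 + 30 + 31 + 31 + 29 + 31 + 30 + 31 + 30 + 31 + 31 + 30 + 31 + 30 + 13 = 591.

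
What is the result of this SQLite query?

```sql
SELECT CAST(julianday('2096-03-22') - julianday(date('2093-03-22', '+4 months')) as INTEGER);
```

974

Adding +4 months to 2093-03-22 gives 2093-07-22.
9 days remain in July 2093 after the 22nd (31 − 22).
Full months from August 2093 through February 2096 contribute their day counts.
Then 22 days into March 2096.
Total: 9 + 31 + 30 + 31 + 30 + 31 + 31 + 28 + 31 + 30 + 31 + 30 + 31 + 31 + 30 + 31 + 30 + 31 + 31 + 28 + 31 + 30 + 31 + 30 + 31 + 31 + 30 + 31 + 30 + 31 + 31 + 29 + 22 = 974.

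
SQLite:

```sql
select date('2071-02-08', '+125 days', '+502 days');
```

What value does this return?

Applying '+125 days' to 2071-02-08: counting 125 days forward gives 2071-06-13.
Applying '+502 days' to 2071-06-13: counting 502 days forward gives 2072-10-27.

2072-10-27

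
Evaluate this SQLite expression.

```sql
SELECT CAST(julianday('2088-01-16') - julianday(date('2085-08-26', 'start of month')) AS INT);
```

898

`start of month` rewinds 2085-08-26 to 2085-08-01.
30 days remain in August 2085 after the 1st (31 − 1).
Full months from September 2085 through December 2087 contribute their day counts.
Then 16 days into January 2088.
Total: 30 + 30 + 31 + 30 + 31 + 31 + 28 + 31 + 30 + 31 + 30 + 31 + 31 + 30 + 31 + 30 + 31 + 31 + 28 + 31 + 30 + 31 + 30 + 31 + 31 + 30 + 31 + 30 + 31 + 16 = 898.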